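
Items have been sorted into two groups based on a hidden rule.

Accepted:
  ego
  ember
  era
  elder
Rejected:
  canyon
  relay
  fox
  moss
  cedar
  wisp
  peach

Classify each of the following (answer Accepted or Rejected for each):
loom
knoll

Rule: starts with 'e'. This holds for each 'Accepted' example and fails for each 'Rejected' one.
Rejected: loom, since starts with 'l'. Rejected: knoll, since starts with 'k'.

Rejected, Rejected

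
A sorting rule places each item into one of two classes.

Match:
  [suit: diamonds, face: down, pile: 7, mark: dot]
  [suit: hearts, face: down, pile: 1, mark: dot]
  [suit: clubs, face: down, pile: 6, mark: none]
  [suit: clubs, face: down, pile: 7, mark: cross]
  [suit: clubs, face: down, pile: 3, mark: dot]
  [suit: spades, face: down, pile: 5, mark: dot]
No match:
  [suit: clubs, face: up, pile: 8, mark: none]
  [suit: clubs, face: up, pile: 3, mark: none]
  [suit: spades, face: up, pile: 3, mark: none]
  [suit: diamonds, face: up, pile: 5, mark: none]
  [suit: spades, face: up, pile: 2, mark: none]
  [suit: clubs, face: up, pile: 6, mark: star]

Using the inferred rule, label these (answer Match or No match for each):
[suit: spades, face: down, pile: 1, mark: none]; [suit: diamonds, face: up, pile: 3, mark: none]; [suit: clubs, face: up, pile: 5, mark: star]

Match, No match, No match

The pattern is that an item is 'Match' exactly when: face is down.
[suit: spades, face: down, pile: 1, mark: none]: face is down — meets the rule, so Match.
[suit: diamonds, face: up, pile: 3, mark: none]: face is up — does not fit, so No match.
[suit: clubs, face: up, pile: 5, mark: star]: face is up — does not fit, so No match.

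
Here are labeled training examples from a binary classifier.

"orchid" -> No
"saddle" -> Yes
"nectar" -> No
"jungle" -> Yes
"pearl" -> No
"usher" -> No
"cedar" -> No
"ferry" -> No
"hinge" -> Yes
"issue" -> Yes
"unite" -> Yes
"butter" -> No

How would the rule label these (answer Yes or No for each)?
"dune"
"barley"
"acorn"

The distinguishing property — ends with 'e' — holds for all the 'Yes' cases and none of the 'No' cases.
"dune": ends with 'e' — passes, so Yes. "barley": ends with 'y' — does not satisfy this, so No. "acorn": ends with 'n' — does not satisfy this, so No.

Yes, No, No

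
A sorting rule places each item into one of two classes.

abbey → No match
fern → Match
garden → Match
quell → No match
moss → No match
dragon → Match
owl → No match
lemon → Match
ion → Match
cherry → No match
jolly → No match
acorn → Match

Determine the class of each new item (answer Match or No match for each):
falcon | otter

Match, No match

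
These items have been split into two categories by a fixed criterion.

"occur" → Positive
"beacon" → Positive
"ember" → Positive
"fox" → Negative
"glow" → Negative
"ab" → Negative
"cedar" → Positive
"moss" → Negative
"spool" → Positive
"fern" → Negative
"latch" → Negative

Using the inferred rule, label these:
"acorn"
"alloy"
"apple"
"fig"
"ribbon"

A rule that fits every label: has ≥ 2 vowels — true of each 'Positive' example, false of each 'Negative' one.

Positive, Positive, Positive, Negative, Positive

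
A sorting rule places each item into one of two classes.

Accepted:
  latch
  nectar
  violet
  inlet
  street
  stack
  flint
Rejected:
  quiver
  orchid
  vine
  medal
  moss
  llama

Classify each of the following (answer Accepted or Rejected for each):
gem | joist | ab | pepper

The common property of the 'Accepted' items is: contains 't'. No 'Rejected' item has it.
gem — no 't', hence Rejected.
joist — has 't', hence Accepted.
ab — no 't', hence Rejected.
pepper — no 't', hence Rejected.

Rejected, Accepted, Rejected, Rejected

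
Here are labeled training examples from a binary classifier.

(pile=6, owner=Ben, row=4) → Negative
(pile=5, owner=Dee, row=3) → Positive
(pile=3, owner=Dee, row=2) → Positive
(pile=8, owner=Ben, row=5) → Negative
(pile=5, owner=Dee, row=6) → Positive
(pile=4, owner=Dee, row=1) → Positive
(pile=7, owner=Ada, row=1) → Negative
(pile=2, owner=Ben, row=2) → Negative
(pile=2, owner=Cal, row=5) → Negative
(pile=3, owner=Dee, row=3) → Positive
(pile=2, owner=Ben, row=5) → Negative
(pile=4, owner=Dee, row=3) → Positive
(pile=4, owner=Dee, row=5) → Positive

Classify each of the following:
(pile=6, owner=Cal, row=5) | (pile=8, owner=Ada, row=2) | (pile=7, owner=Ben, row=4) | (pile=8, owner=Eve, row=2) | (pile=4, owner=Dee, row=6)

Negative, Negative, Negative, Negative, Positive

'Positive' ⟺ owner is Dee.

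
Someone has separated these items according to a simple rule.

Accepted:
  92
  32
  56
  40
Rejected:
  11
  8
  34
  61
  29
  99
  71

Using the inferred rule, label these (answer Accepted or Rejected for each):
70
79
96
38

Rule: multiple of 4 AND at least 11. This holds for each 'Accepted' example and fails for each 'Rejected' one.
70: 70 = 4·17 + 2, 70 ≥ 11, does not fit → Rejected. 79: 79 = 4·19 + 3, 79 ≥ 11, does not fit → Rejected. 96: 96 = 4·24, 96 ≥ 11, checks out → Accepted. 38: 38 = 4·9 + 2, 38 ≥ 11, does not fit → Rejected.

Rejected, Rejected, Accepted, Rejected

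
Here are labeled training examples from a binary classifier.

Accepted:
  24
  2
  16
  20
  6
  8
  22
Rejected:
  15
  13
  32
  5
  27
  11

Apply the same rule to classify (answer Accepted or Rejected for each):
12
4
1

Rule: even AND at most 24. This holds for each 'Accepted' example and fails for each 'Rejected' one.
12 — 12 is even, 12 ≤ 24, hence Accepted. 4 — 4 is even, 4 ≤ 24, hence Accepted. 1 — 1 is odd, 1 ≤ 24, hence Rejected.

Accepted, Accepted, Rejected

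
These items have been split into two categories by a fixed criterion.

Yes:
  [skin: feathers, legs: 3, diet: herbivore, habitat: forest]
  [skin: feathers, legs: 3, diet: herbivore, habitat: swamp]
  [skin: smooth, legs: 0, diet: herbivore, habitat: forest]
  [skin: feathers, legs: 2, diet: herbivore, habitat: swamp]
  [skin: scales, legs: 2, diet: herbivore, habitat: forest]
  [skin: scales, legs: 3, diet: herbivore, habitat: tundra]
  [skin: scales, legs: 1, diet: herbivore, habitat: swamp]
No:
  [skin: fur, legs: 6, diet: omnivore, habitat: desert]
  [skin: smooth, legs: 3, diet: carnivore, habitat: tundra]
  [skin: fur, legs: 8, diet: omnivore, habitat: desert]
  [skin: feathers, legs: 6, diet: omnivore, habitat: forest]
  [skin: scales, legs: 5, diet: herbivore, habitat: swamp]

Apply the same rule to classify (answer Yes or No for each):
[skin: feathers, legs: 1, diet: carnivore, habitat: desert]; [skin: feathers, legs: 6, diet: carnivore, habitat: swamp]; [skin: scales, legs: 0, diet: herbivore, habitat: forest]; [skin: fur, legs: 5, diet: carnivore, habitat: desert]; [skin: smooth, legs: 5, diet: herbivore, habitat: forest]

No, No, Yes, No, No

The distinguishing property — diet is herbivore AND legs ≤ 3 — holds for all the 'Yes' cases and none of the 'No' cases.
[skin: feathers, legs: 1, diet: carnivore, habitat: desert]: No (diet is carnivore, legs = 1).
[skin: feathers, legs: 6, diet: carnivore, habitat: swamp]: No (diet is carnivore, legs = 6).
[skin: scales, legs: 0, diet: herbivore, habitat: forest]: Yes (diet is herbivore, legs = 0).
[skin: fur, legs: 5, diet: carnivore, habitat: desert]: No (diet is carnivore, legs = 5).
[skin: smooth, legs: 5, diet: herbivore, habitat: forest]: No (diet is herbivore, legs = 5).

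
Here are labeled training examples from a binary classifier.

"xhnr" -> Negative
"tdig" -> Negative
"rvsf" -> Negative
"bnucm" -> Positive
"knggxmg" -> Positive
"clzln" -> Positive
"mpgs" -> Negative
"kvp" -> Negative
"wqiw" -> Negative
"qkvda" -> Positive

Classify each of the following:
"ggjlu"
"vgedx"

Positive, Positive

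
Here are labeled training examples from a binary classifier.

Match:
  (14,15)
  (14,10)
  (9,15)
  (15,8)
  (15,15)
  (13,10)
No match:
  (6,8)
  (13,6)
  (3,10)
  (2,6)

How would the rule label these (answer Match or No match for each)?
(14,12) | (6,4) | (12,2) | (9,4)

The pattern is that an item is 'Match' exactly when: sum ≥ 23.
(14,12): 14+12 = 26 — fits, so Match.
(6,4): 6+4 = 10 — doesn't match, so No match.
(12,2): 12+2 = 14 — doesn't match, so No match.
(9,4): 9+4 = 13 — doesn't match, so No match.

Match, No match, No match, No match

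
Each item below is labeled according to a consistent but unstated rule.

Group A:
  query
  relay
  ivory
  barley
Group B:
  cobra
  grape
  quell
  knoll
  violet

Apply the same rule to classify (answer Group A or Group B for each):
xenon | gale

Group B, Group B

Every 'Group A' example satisfies: contains 'y'. None of the 'Group B' examples do.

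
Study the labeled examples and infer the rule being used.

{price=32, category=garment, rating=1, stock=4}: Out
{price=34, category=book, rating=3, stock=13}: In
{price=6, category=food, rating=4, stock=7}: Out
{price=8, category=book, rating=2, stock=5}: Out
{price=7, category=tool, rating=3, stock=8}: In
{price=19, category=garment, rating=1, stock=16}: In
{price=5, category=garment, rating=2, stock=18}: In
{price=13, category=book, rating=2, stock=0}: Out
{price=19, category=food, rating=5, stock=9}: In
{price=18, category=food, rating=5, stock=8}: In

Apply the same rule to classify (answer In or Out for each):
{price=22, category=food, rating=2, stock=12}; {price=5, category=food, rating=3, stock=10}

In, In

The common property of the 'In' items is: stock ≥ 8. No 'Out' item has it.
{price=22, category=food, rating=2, stock=12}: stock = 12 — meets the rule, so In. {price=5, category=food, rating=3, stock=10}: stock = 10 — meets the rule, so In.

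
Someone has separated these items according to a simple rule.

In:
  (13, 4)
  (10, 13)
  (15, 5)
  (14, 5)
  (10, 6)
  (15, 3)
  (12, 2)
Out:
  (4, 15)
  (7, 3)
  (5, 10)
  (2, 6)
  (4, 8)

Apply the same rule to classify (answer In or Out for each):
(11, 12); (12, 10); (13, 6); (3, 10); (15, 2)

In, In, In, Out, In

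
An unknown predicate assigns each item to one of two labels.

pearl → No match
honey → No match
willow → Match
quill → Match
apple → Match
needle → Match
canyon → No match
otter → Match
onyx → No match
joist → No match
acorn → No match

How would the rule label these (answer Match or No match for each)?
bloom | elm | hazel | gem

Match, No match, No match, No match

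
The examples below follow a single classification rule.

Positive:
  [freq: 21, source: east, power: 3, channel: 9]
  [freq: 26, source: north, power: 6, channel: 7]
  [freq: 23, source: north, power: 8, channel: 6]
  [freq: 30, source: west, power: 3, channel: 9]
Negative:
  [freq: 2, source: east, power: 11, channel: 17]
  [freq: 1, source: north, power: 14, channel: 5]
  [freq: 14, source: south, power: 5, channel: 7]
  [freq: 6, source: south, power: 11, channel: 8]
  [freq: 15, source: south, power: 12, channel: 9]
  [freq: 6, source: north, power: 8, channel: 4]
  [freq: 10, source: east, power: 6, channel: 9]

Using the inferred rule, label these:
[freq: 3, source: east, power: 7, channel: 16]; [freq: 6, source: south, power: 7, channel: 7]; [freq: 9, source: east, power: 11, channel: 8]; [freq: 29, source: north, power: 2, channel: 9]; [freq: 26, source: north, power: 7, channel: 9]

One predicate separates the groups cleanly: freq ≥ 21.
[freq: 3, source: east, power: 7, channel: 16] → freq = 3 → Negative. [freq: 6, source: south, power: 7, channel: 7] → freq = 6 → Negative. [freq: 9, source: east, power: 11, channel: 8] → freq = 9 → Negative. [freq: 29, source: north, power: 2, channel: 9] → freq = 29 → Positive. [freq: 26, source: north, power: 7, channel: 9] → freq = 26 → Positive.

Negative, Negative, Negative, Positive, Positive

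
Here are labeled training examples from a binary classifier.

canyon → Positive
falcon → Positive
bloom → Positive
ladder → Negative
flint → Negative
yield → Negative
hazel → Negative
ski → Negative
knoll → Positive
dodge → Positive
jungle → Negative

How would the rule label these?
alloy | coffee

Positive, Positive

Rule: contains 'o'. This holds for each 'Positive' example and fails for each 'Negative' one.
Positive: alloy, since has 'o'.
Positive: coffee, since has 'o'.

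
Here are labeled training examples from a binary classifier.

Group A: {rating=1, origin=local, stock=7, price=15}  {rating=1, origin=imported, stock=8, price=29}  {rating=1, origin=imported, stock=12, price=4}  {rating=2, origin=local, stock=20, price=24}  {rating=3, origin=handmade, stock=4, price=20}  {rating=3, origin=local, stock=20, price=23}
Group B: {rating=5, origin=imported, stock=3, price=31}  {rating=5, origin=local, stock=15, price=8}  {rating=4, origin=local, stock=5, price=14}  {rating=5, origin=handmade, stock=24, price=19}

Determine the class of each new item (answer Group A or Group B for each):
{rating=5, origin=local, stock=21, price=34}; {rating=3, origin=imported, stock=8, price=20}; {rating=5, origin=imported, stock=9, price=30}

Group B, Group A, Group B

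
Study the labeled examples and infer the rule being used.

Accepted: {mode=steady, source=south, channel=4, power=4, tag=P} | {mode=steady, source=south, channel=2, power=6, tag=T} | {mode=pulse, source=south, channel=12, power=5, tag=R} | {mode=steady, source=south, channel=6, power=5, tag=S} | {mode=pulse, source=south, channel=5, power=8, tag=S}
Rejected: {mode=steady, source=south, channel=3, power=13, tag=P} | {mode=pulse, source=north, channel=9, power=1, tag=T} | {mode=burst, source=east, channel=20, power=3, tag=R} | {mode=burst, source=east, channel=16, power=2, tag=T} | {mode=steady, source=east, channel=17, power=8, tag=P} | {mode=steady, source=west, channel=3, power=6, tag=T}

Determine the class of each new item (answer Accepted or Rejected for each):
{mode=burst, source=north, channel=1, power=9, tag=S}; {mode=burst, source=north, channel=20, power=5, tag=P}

Rejected, Rejected

One predicate separates the groups cleanly: source is south AND power ≤ 8.
Rejected: {mode=burst, source=north, channel=1, power=9, tag=S}, since source is north, power = 9.
Rejected: {mode=burst, source=north, channel=20, power=5, tag=P}, since source is north, power = 5.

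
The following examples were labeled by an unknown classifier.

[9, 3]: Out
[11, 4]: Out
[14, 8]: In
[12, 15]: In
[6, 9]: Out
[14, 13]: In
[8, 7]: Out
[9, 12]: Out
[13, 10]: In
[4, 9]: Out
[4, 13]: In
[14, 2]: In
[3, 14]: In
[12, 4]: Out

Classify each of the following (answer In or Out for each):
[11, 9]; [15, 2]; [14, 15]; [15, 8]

The pattern is that an item is 'In' exactly when: max ≥ 13.
[11, 9] → max 11 → Out.
[15, 2] → max 15 → In.
[14, 15] → max 15 → In.
[15, 8] → max 15 → In.

Out, In, In, In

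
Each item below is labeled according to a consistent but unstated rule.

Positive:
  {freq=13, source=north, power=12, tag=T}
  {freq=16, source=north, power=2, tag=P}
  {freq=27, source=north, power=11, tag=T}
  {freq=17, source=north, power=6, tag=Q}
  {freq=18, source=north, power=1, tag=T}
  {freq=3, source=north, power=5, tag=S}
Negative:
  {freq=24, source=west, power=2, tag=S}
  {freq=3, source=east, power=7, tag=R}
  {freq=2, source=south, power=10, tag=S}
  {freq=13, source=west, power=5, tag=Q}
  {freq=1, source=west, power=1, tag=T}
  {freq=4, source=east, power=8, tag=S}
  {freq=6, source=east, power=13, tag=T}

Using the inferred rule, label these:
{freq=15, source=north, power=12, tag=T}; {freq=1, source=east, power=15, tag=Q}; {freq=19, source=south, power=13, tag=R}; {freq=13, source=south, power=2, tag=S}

Positive, Negative, Negative, Negative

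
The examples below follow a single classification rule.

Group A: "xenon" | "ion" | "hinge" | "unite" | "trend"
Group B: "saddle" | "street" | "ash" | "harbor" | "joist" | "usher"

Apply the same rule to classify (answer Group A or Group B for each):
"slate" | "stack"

Looking at the examples, the only property every 'Group A' case has and every 'Group B' case lacks is: contains 'n'.

Group B, Group B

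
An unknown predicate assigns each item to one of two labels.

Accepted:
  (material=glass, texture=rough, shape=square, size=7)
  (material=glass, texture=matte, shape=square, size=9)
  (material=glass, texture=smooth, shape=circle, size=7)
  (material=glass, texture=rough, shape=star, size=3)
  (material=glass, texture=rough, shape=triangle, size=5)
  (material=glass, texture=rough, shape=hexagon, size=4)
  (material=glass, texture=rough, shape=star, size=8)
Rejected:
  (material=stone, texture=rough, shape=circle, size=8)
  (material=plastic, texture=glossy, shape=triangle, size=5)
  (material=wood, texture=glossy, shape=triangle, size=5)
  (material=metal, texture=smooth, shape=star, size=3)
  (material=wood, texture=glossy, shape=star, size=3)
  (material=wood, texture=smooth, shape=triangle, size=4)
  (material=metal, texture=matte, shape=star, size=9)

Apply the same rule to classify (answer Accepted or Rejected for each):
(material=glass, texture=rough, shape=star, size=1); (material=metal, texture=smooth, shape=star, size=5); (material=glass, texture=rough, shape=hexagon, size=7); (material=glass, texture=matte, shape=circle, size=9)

Accepted, Rejected, Accepted, Accepted

The simplest hypothesis consistent with all the labels is: material is glass.
(material=glass, texture=rough, shape=star, size=1) — material is glass, hence Accepted.
(material=metal, texture=smooth, shape=star, size=5) — material is metal, hence Rejected.
(material=glass, texture=rough, shape=hexagon, size=7) — material is glass, hence Accepted.
(material=glass, texture=matte, shape=circle, size=9) — material is glass, hence Accepted.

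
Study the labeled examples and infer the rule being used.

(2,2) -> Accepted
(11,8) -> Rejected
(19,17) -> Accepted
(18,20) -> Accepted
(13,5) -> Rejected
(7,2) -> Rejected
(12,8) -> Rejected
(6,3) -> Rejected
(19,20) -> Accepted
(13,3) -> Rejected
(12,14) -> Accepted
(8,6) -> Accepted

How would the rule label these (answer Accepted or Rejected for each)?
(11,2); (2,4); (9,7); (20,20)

Rejected, Accepted, Accepted, Accepted

The simplest hypothesis consistent with all the labels is: |first − second| ≤ 2.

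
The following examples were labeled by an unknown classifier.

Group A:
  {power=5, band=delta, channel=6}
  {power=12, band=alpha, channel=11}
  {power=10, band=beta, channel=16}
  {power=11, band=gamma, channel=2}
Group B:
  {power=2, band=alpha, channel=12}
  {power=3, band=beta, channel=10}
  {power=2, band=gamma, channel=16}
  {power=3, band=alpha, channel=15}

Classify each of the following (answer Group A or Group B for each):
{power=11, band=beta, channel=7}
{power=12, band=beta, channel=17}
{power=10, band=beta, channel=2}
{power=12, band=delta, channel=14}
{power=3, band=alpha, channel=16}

Group A, Group A, Group A, Group A, Group B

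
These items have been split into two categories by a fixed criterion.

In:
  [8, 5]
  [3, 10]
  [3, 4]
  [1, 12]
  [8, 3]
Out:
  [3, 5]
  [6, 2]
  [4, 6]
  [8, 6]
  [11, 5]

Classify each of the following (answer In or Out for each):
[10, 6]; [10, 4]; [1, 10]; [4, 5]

One predicate separates the groups cleanly: sum is odd.
[10, 6] — 10+6 = 16, hence Out.
[10, 4] — 10+4 = 14, hence Out.
[1, 10] — 1+10 = 11, hence In.
[4, 5] — 4+5 = 9, hence In.

Out, Out, In, In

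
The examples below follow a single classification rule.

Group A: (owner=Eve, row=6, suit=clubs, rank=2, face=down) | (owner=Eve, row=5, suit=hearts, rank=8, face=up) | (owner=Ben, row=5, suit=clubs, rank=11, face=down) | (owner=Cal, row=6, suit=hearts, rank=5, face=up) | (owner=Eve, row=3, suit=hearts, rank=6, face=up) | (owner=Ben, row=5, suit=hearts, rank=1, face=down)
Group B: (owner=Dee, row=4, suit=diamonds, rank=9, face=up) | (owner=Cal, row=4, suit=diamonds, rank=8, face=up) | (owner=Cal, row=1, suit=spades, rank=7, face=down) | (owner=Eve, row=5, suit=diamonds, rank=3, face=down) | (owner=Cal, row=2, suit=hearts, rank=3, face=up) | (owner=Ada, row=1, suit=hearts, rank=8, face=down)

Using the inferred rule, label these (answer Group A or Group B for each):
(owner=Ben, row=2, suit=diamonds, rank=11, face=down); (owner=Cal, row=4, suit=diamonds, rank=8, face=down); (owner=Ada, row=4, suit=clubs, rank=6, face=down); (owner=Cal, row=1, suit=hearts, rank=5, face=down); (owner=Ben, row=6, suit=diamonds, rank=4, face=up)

The common property of the 'Group A' items is: suit is not diamonds AND row ≥ 3. No 'Group B' item has it.

Group B, Group B, Group A, Group B, Group B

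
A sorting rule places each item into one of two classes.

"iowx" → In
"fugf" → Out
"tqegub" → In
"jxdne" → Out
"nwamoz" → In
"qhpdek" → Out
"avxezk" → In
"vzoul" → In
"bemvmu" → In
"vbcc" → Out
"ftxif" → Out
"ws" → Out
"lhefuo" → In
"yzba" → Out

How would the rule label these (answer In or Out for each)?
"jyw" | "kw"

The pattern is that an item is 'In' exactly when: has ≥ 2 vowels.
"jyw" — 0 vowels, hence Out.
"kw" — 0 vowels, hence Out.

Out, Out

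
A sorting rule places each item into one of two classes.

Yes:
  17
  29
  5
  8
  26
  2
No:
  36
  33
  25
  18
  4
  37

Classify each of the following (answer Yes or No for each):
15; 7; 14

The pattern is that an item is 'Yes' exactly when: ≡ 2 (mod 3).

No, No, Yes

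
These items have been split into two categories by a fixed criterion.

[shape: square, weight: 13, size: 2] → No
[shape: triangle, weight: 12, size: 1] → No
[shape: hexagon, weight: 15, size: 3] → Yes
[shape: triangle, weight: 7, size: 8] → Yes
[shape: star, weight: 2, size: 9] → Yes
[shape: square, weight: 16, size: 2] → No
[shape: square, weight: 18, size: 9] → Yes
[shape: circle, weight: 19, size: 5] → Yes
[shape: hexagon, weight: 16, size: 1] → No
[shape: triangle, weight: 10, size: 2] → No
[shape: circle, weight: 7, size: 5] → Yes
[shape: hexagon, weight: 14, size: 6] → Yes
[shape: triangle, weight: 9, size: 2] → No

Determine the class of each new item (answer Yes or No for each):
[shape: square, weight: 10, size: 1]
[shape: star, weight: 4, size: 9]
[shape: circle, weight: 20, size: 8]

No, Yes, Yes

All 'Yes' examples share one property — size ≥ 3 — and every 'No' example lacks it.
[shape: square, weight: 10, size: 1]: size = 1 — doesn't match, so No.
[shape: star, weight: 4, size: 9]: size = 9 — satisfies this, so Yes.
[shape: circle, weight: 20, size: 8]: size = 8 — satisfies this, so Yes.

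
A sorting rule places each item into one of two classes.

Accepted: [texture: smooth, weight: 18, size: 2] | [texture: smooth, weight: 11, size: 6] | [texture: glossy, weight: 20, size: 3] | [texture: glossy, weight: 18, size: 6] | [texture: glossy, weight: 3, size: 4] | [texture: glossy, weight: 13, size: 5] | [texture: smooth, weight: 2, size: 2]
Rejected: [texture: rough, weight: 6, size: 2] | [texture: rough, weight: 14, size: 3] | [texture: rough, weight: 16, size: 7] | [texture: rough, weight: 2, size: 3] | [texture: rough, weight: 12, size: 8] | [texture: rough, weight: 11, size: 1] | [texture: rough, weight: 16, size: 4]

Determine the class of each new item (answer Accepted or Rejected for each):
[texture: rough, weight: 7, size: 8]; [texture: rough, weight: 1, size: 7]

Rejected, Rejected

Rule: texture is not rough. This holds for each 'Accepted' example and fails for each 'Rejected' one.
[texture: rough, weight: 7, size: 8] — texture is rough, hence Rejected. [texture: rough, weight: 1, size: 7] — texture is rough, hence Rejected.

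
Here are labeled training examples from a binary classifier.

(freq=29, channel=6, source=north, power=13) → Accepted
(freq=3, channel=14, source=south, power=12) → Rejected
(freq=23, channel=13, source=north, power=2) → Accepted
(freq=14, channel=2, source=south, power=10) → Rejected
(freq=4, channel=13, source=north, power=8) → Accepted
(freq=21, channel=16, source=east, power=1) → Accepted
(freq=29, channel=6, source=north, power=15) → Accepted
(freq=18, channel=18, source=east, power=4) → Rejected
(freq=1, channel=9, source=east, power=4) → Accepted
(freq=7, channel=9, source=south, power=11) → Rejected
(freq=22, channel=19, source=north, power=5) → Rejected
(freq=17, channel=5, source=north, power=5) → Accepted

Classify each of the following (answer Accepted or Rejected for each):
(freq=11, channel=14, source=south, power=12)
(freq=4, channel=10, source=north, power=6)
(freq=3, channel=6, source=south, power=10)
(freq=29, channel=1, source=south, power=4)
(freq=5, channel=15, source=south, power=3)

Every 'Accepted' example satisfies: source is not south AND channel ≤ 16. None of the 'Rejected' examples do.

Rejected, Accepted, Rejected, Rejected, Rejected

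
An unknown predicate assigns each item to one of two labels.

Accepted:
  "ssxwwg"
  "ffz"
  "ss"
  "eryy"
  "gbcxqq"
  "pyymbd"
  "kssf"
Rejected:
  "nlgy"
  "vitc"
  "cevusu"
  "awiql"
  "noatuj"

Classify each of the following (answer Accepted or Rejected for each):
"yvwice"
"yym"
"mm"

Rejected, Accepted, Accepted

The common property of the 'Accepted' items is: has a double letter. No 'Rejected' item has it.
Rejected: "yvwice", since no doubled letter. Accepted: "yym", since 'yy' doubled. Accepted: "mm", since 'mm' doubled.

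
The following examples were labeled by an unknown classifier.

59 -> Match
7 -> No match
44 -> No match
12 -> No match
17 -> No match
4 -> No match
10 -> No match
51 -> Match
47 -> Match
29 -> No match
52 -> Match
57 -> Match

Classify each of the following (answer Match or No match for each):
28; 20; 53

No match, No match, Match

The classifier is using: at least 47.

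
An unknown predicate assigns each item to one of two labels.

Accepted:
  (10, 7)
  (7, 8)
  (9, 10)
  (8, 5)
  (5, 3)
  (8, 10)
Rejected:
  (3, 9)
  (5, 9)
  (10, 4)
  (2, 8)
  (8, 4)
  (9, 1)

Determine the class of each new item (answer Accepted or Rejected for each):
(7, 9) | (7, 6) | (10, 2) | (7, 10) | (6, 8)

Accepted, Accepted, Rejected, Accepted, Accepted

Rule: |first − second| ≤ 3. This holds for each 'Accepted' example and fails for each 'Rejected' one.
Accepted: (7, 9), since |7−9| = 2.
Accepted: (7, 6), since |7−6| = 1.
Rejected: (10, 2), since |10−2| = 8.
Accepted: (7, 10), since |7−10| = 3.
Accepted: (6, 8), since |6−8| = 2.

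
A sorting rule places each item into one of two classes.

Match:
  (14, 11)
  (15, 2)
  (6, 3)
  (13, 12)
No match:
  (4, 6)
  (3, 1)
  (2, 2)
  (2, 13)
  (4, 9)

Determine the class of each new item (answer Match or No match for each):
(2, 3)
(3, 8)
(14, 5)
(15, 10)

No match, No match, Match, Match

One predicate separates the groups cleanly: first ≥ 6.
(2, 3) — first 2, hence No match. (3, 8) — first 3, hence No match. (14, 5) — first 14, hence Match. (15, 10) — first 15, hence Match.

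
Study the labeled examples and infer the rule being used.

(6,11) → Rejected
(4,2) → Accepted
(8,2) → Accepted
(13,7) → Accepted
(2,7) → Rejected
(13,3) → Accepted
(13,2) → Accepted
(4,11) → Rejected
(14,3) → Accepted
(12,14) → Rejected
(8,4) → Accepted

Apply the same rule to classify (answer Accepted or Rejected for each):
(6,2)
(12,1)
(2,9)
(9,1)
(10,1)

Accepted, Accepted, Rejected, Accepted, Accepted

The pattern is that an item is 'Accepted' exactly when: first > second.
(6,2): Accepted (6 > 2). (12,1): Accepted (12 > 1). (2,9): Rejected (2 < 9). (9,1): Accepted (9 > 1). (10,1): Accepted (10 > 1).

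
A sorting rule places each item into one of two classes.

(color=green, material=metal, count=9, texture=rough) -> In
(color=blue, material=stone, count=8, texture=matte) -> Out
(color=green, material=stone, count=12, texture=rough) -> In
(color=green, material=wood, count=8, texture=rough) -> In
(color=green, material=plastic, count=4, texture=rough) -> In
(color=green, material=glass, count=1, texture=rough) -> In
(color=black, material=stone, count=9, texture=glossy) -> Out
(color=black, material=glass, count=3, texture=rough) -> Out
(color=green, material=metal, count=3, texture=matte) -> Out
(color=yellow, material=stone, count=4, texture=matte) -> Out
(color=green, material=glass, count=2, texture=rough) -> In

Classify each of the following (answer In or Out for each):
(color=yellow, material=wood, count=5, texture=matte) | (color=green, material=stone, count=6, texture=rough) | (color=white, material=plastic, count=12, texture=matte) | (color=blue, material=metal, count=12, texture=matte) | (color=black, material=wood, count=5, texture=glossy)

The pattern is that an item is 'In' exactly when: color is green AND texture is rough.
(color=yellow, material=wood, count=5, texture=matte): color is yellow, texture is matte, does not satisfy this → Out. (color=green, material=stone, count=6, texture=rough): color is green, texture is rough, qualifies → In. (color=white, material=plastic, count=12, texture=matte): color is white, texture is matte, does not satisfy this → Out. (color=blue, material=metal, count=12, texture=matte): color is blue, texture is matte, does not satisfy this → Out. (color=black, material=wood, count=5, texture=glossy): color is black, texture is glossy, does not satisfy this → Out.

Out, In, Out, Out, Out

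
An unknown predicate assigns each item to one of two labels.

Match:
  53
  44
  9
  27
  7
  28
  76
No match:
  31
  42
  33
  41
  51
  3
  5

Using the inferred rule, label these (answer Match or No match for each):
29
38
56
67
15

Match, Match, Match, Match, No match

The simplest hypothesis consistent with all the labels is: digit sum ≥ 7.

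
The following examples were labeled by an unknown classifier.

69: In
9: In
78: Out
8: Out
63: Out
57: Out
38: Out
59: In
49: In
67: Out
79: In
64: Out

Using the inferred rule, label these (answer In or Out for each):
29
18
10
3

In, Out, Out, Out

The simplest hypothesis consistent with all the labels is: ends in digit 9.
29 — last digit 9, hence In. 18 — last digit 8, hence Out. 10 — last digit 0, hence Out. 3 — last digit 3, hence Out.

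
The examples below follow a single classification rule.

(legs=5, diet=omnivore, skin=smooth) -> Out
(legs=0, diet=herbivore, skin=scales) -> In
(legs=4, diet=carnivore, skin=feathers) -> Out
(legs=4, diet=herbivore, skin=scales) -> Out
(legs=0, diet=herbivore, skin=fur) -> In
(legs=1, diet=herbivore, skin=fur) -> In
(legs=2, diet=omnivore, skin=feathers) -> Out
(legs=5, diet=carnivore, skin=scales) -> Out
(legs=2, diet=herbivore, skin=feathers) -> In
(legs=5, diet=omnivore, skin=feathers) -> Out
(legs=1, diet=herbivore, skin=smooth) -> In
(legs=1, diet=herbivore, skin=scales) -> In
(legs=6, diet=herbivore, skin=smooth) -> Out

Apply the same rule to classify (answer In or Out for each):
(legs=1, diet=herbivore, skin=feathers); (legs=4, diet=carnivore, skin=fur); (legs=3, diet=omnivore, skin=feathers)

All 'In' examples share one property — diet is herbivore AND legs ≤ 2 — and every 'Out' example lacks it.
(legs=1, diet=herbivore, skin=feathers): diet is herbivore, legs = 1, meets the rule → In.
(legs=4, diet=carnivore, skin=fur): diet is carnivore, legs = 4, doesn't match → Out.
(legs=3, diet=omnivore, skin=feathers): diet is omnivore, legs = 3, doesn't match → Out.

In, Out, Out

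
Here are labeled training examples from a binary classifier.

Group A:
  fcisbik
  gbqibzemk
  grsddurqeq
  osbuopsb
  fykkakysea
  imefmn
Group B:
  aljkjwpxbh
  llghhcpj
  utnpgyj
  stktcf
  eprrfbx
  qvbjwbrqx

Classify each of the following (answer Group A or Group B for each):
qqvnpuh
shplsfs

Rule: has ≥ 2 vowels. This holds for each 'Group A' example and fails for each 'Group B' one.

Group B, Group B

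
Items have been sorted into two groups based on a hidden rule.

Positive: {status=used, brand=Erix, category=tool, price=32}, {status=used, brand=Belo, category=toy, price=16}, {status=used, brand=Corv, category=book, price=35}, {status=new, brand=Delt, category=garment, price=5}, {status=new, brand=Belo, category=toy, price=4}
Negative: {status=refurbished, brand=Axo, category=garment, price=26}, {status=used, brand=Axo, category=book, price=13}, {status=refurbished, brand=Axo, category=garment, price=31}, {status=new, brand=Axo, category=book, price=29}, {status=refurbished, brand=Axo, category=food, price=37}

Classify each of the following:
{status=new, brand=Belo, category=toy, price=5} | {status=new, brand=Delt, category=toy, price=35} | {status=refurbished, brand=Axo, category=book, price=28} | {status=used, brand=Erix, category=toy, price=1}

The rule appears to be: brand is not Axo.

Positive, Positive, Negative, Positive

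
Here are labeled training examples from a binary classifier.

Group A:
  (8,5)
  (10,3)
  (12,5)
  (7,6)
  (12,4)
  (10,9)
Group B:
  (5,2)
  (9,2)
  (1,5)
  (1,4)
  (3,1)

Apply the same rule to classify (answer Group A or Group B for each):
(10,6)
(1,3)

Group A, Group B

The simplest hypothesis consistent with all the labels is: sum ≥ 13.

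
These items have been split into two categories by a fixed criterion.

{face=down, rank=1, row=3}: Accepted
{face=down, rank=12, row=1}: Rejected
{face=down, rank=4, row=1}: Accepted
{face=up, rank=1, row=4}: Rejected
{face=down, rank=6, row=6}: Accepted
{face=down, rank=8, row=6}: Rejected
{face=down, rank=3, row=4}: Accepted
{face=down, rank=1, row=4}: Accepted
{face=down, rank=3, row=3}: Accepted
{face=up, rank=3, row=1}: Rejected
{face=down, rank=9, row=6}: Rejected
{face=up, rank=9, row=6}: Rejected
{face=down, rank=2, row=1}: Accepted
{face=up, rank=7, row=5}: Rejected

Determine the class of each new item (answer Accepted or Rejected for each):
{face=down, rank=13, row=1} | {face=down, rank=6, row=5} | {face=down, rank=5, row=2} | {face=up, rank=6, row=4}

Rejected, Accepted, Accepted, Rejected

One predicate separates the groups cleanly: face is down AND rank ≤ 6.
{face=down, rank=13, row=1}: Rejected (face is down, rank = 13). {face=down, rank=6, row=5}: Accepted (face is down, rank = 6). {face=down, rank=5, row=2}: Accepted (face is down, rank = 5). {face=up, rank=6, row=4}: Rejected (face is up, rank = 6).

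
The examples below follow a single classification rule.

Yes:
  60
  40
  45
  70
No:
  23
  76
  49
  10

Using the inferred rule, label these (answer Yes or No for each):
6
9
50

The rule appears to be: multiple of 5 AND at least 23.
6: 6 = 5·1 + 1, 6 < 23, does not fit → No. 9: 9 = 5·1 + 4, 9 < 23, does not fit → No. 50: 50 = 5·10, 50 ≥ 23, fits → Yes.

No, No, Yes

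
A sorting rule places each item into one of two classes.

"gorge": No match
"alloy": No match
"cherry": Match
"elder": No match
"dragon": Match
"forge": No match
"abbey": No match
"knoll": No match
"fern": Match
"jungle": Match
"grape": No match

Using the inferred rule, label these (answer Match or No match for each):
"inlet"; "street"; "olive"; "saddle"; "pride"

Rule: even length. This holds for each 'Match' example and fails for each 'No match' one.
No match: "inlet", since length 5. Match: "street", since length 6. No match: "olive", since length 5. Match: "saddle", since length 6. No match: "pride", since length 5.

No match, Match, No match, Match, No match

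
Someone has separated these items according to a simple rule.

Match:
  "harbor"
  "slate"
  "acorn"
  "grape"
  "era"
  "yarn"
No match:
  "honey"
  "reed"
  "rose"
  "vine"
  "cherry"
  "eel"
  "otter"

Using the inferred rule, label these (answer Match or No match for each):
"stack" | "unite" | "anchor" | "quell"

Match, No match, Match, No match

Comparing the two groups points to one rule — contains 'a'.
"stack": Match (has 'a'). "unite": No match (no 'a'). "anchor": Match (has 'a'). "quell": No match (no 'a').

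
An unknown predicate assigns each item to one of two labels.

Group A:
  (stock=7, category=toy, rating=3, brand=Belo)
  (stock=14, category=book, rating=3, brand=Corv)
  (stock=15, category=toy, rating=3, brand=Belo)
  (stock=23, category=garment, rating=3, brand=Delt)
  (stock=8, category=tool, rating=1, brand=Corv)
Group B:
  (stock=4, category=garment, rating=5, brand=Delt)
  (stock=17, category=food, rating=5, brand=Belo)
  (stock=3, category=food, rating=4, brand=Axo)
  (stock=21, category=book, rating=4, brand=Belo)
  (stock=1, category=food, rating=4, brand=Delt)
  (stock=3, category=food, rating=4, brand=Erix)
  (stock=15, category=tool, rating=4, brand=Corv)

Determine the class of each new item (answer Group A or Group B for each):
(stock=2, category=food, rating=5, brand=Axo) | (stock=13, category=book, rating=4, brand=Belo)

Group B, Group B

The common property of the 'Group A' items is: rating ≤ 3. No 'Group B' item has it.
(stock=2, category=food, rating=5, brand=Axo): Group B (rating = 5). (stock=13, category=book, rating=4, brand=Belo): Group B (rating = 4).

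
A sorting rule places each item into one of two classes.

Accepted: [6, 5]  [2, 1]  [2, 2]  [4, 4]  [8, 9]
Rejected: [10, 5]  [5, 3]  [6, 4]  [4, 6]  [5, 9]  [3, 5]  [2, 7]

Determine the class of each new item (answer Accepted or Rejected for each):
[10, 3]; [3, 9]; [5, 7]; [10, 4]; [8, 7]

Rejected, Rejected, Rejected, Rejected, Accepted

A rule that fits every label: |first − second| ≤ 1 — true of each 'Accepted' example, false of each 'Rejected' one.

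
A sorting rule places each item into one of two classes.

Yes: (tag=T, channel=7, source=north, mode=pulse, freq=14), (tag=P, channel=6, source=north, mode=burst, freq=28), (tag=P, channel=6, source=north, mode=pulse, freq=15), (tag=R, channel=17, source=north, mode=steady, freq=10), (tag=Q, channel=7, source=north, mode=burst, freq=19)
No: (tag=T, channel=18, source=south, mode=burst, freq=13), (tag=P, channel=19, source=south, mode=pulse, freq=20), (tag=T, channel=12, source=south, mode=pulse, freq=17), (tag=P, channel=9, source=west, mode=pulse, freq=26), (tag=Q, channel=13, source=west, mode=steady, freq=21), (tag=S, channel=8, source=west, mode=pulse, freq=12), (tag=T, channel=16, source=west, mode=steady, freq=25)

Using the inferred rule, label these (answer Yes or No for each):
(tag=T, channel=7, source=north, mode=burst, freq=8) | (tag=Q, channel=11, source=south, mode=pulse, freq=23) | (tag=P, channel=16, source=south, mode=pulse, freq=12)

Yes, No, No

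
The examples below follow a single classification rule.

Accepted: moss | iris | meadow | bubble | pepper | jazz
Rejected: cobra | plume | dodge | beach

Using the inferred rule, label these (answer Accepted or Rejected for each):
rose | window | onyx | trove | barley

Accepted, Accepted, Accepted, Rejected, Accepted

The common property of the 'Accepted' items is: even length. No 'Rejected' item has it.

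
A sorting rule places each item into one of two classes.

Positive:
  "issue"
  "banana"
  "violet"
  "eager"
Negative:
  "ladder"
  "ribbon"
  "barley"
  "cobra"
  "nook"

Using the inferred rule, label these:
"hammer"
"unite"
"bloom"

All 'Positive' examples share one property — has ≥ 3 vowels — and every 'Negative' example lacks it.
"hammer": 2 vowels — lacks this property, so Negative. "unite": 3 vowels — fits, so Positive. "bloom": 2 vowels — lacks this property, so Negative.

Negative, Positive, Negative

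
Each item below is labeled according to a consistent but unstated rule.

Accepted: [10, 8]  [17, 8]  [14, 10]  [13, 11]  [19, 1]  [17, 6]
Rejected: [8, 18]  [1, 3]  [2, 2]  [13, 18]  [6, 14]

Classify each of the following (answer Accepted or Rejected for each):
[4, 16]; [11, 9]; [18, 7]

All 'Accepted' examples share one property — first > second — and every 'Rejected' example lacks it.
[4, 16]: 4 < 16, does not satisfy this → Rejected.
[11, 9]: 11 > 9, checks out → Accepted.
[18, 7]: 18 > 7, checks out → Accepted.

Rejected, Accepted, Accepted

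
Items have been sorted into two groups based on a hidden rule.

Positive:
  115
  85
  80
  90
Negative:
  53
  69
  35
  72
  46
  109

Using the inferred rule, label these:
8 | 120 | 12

One predicate separates the groups cleanly: multiple of 5 AND at least 46.
8: Negative (8 = 5·1 + 3, 8 < 46). 120: Positive (120 = 5·24, 120 ≥ 46). 12: Negative (12 = 5·2 + 2, 12 < 46).

Negative, Positive, Negative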